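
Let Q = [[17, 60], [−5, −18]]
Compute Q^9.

[[61097, 242340], [−20195, −80268]]

tr Q = −1 and det Q = −6, so the characteristic polynomial is λ² − (−1)λ + (−6) with roots 2 and −3.
Eigenvectors give P = [[−4, 3], [1, −1]] with P⁻¹ = [[−1, −3], [−1, −4]], and Q = P·diag(2, −3)·P⁻¹.
Then Q^9 = P·diag(512, −19683)·P⁻¹ = [[−2048, −59049], [512, 19683]] · [[−1, −3], [−1, −4]] = [[61097, 242340], [−20195, −80268]].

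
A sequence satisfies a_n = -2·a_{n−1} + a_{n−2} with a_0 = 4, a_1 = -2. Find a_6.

With companion matrix C = [[-2, 1], [1, 0]], [a_n, a_{n−1}]ᵀ = C·[a_{n−1}, a_{n−2}]ᵀ, so [a_6, a_5]ᵀ = C⁵·[a_1, a_0]ᵀ.
C⁵ = [[-70, 29], [29, -12]], giving [a_6, a_5]ᵀ = [[256], [-106]].

256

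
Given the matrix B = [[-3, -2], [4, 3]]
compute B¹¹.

[[-3, -2], [4, 3]]

B² = I (check: tr B = 0 and det B = -1), so B¹¹ = B since 11 is odd.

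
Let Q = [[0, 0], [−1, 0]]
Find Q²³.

[[0, 0], [0, 0]]

Q is strictly triangular, hence nilpotent: Q² = 0, so Q²³ = 0.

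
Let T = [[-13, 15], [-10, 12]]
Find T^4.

[[211, -195], [130, -114]]

tr T = -1 and det T = -6, so the characteristic polynomial is λ² − (-1)λ + (-6) with roots -3 and 2.
Eigenvectors give P = [[3, 1], [2, 1]] with P⁻¹ = [[1, -1], [-2, 3]], and T = P·diag(-3, 2)·P⁻¹.
Then T^4 = P·diag(81, 16)·P⁻¹ = [[243, 16], [162, 16]] · [[1, -1], [-2, 3]] = [[211, -195], [130, -114]].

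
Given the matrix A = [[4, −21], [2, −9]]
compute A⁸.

tr A = −5 and det A = 6, so the characteristic polynomial is λ² − (−5)λ + (6) with roots −2 and −3.
Eigenvectors give P = [[−7, 3], [−2, 1]] with P⁻¹ = [[−1, 3], [−2, 7]], and A = P·diag(−2, −3)·P⁻¹.
Then A⁸ = P·diag(256, 6561)·P⁻¹ = [[−1792, 19683], [−512, 6561]] · [[−1, 3], [−2, 7]] = [[−37574, 132405], [−12610, 44391]].

[[−37574, 132405], [−12610, 44391]]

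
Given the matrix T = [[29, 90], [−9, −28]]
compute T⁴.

[[151, 450], [−45, −134]]

tr T = 1 and det T = −2, so the characteristic polynomial is λ² − (1)λ + (−2) with roots 2 and −1.
Eigenvectors give P = [[10, −3], [−3, 1]] with P⁻¹ = [[1, 3], [3, 10]], and T = P·diag(2, −1)·P⁻¹.
Then T⁴ = P·diag(16, 1)·P⁻¹ = [[160, −3], [−48, 1]] · [[1, 3], [3, 10]] = [[151, 450], [−45, −134]].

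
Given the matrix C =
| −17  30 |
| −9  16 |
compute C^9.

tr C = −1 and det C = −2, so the characteristic polynomial is λ² − (−1)λ + (−2) with roots −2 and 1.
Eigenvectors give P = [[2, 5], [1, 3]] with P⁻¹ = [[3, −5], [−1, 2]], and C = P·diag(−2, 1)·P⁻¹.
Then C^9 = P·diag(−512, 1)·P⁻¹ = [[−1024, 5], [−512, 3]] · [[3, −5], [−1, 2]] = [[−3077, 5130], [−1539, 2566]].

[[−3077, 5130], [−1539, 2566]]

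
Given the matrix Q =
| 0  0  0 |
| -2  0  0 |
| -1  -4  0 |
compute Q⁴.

Q is strictly triangular, hence nilpotent: Q³ = 0, so Q⁴ = 0.

[[0, 0, 0], [0, 0, 0], [0, 0, 0]]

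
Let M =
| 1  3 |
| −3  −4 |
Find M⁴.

M² = [[−8, −9], [9, 7]]
M³ = [[19, 12], [−12, −1]]
M⁴ = [[−17, 9], [−9, −32]]

[[−17, 9], [−9, −32]]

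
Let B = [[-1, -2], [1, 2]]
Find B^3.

B² = B (a projection; rank 1, trace 1), so B^3 = B.

[[-1, -2], [1, 2]]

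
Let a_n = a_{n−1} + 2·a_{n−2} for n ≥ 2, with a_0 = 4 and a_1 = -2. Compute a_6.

46

With companion matrix Q = [[1, 2], [1, 0]], [a_n, a_{n−1}]ᵀ = Q·[a_{n−1}, a_{n−2}]ᵀ, so [a_6, a_5]ᵀ = Q⁵·[a_1, a_0]ᵀ.
Q⁵ = [[21, 22], [11, 10]], giving [a_6, a_5]ᵀ = [[46], [18]].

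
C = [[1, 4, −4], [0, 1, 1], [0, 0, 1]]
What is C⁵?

[[1, 20, 20], [0, 1, 5], [0, 0, 1]]

C = I + N where N = [[0, 4, −4], [0, 0, 1], [0, 0, 0]] is strictly upper-triangular, so N³ = 0.
(I + N)⁵ = I + 5·N + 10·N² = [[1, 20, 20], [0, 1, 5], [0, 0, 1]].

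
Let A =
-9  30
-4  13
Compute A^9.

tr A = 4 and det A = 3, so the characteristic polynomial is λ² − (4)λ + (3) with roots 3 and 1.
Eigenvectors give P = [[-5, 3], [-2, 1]] with P⁻¹ = [[1, -3], [2, -5]], and A = P·diag(3, 1)·P⁻¹.
Then A^9 = P·diag(19683, 1)·P⁻¹ = [[-98415, 3], [-39366, 1]] · [[1, -3], [2, -5]] = [[-98409, 295230], [-39364, 118093]].

[[-98409, 295230], [-39364, 118093]]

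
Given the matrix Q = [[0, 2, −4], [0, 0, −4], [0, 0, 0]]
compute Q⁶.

Q is strictly triangular, hence nilpotent: Q³ = 0, so Q⁶ = 0.

[[0, 0, 0], [0, 0, 0], [0, 0, 0]]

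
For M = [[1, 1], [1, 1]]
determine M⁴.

M² = [[2, 2], [2, 2]]
M³ = [[4, 4], [4, 4]]
M⁴ = [[8, 8], [8, 8]]

[[8, 8], [8, 8]]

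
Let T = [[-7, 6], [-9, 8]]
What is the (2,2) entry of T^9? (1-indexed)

tr T = 1 and det T = -2, so the characteristic polynomial is λ² − (1)λ + (-2) with roots 2 and -1.
Eigenvectors give P = [[-2, 1], [-3, 1]] with P⁻¹ = [[1, -1], [3, -2]], and T = P·diag(2, -1)·P⁻¹.
Then T^9 = P·diag(512, -1)·P⁻¹ = [[-1024, -1], [-1536, -1]] · [[1, -1], [3, -2]] = [[-1027, 1026], [-1539, 1538]].

1538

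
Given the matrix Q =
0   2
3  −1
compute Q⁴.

Q² = [[6, −2], [−3, 7]]
Q³ = [[−6, 14], [21, −13]]
Q⁴ = [[42, −26], [−39, 55]]

[[42, −26], [−39, 55]]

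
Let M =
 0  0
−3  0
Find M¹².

[[0, 0], [0, 0]]

M is strictly triangular, hence nilpotent: M² = 0, so M¹² = 0.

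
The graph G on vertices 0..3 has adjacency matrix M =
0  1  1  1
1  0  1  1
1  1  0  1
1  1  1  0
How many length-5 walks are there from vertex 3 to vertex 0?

The number of length-5 walks from vertex 3 to vertex 0 is entry (3,0) of M⁵, where M is the adjacency matrix.
M² = [[3, 2, 2, 2], [2, 3, 2, 2], [2, 2, 3, 2], [2, 2, 2, 3]]
M³ = [[6, 7, 7, 7], [7, 6, 7, 7], [7, 7, 6, 7], [7, 7, 7, 6]]
M⁴ = [[21, 20, 20, 20], [20, 21, 20, 20], [20, 20, 21, 20], [20, 20, 20, 21]]
M⁵ = [[60, 61, 61, 61], [61, 60, 61, 61], [61, 61, 60, 61], [61, 61, 61, 60]]

61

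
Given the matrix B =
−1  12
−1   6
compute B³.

[[−49, 228], [−19, 84]]

tr B = 5 and det B = 6, so the characteristic polynomial is λ² − (5)λ + (6) with roots 3 and 2.
Eigenvectors give P = [[3, 4], [1, 1]] with P⁻¹ = [[−1, 4], [1, −3]], and B = P·diag(3, 2)·P⁻¹.
Then B³ = P·diag(27, 8)·P⁻¹ = [[81, 32], [27, 8]] · [[−1, 4], [1, −3]] = [[−49, 228], [−19, 84]].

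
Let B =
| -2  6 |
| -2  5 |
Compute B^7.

[[-380, 762], [-254, 509]]

tr B = 3 and det B = 2, so the characteristic polynomial is λ² − (3)λ + (2) with roots 1 and 2.
Eigenvectors give P = [[2, -3], [1, -2]] with P⁻¹ = [[2, -3], [1, -2]], and B = P·diag(1, 2)·P⁻¹.
Then B^7 = P·diag(1, 128)·P⁻¹ = [[2, -384], [1, -256]] · [[2, -3], [1, -2]] = [[-380, 762], [-254, 509]].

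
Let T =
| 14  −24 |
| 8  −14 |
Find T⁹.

tr T = 0 and det T = −4, so the characteristic polynomial is λ² − (0)λ + (−4) with roots −2 and 2.
Eigenvectors give P = [[−3, −2], [−2, −1]] with P⁻¹ = [[1, −2], [−2, 3]], and T = P·diag(−2, 2)·P⁻¹.
Then T⁹ = P·diag(−512, 512)·P⁻¹ = [[1536, −1024], [1024, −512]] · [[1, −2], [−2, 3]] = [[3584, −6144], [2048, −3584]].

[[3584, −6144], [2048, −3584]]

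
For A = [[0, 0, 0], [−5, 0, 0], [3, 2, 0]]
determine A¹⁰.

A is strictly triangular, hence nilpotent: A³ = 0, so A¹⁰ = 0.

[[0, 0, 0], [0, 0, 0], [0, 0, 0]]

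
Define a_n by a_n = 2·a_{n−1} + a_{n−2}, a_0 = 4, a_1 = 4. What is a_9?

With companion matrix Q = [[2, 1], [1, 0]], [a_n, a_{n−1}]ᵀ = Q·[a_{n−1}, a_{n−2}]ᵀ, so [a_9, a_8]ᵀ = Q^8·[a_1, a_0]ᵀ.
Q^8 = [[985, 408], [408, 169]], giving [a_9, a_8]ᵀ = [[5572], [2308]].

5572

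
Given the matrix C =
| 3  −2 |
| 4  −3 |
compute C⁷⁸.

[[1, 0], [0, 1]]

C² = I (check: tr C = 0 and det C = −1), so C⁷⁸ = I since 78 is even.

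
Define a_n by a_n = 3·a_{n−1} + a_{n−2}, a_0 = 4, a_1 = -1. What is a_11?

With companion matrix T = [[3, 1], [1, 0]], [a_n, a_{n−1}]ᵀ = T·[a_{n−1}, a_{n−2}]ᵀ, so [a_11, a_10]ᵀ = T¹⁰·[a_1, a_0]ᵀ.
T¹⁰ = [[141481, 42837], [42837, 12970]], giving [a_11, a_10]ᵀ = [[29867], [9043]].

29867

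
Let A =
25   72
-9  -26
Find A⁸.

[[-2039, -6120], [765, 2296]]

tr A = -1 and det A = -2, so the characteristic polynomial is λ² − (-1)λ + (-2) with roots -2 and 1.
Eigenvectors give P = [[8, 3], [-3, -1]] with P⁻¹ = [[-1, -3], [3, 8]], and A = P·diag(-2, 1)·P⁻¹.
Then A⁸ = P·diag(256, 1)·P⁻¹ = [[2048, 3], [-768, -1]] · [[-1, -3], [3, 8]] = [[-2039, -6120], [765, 2296]].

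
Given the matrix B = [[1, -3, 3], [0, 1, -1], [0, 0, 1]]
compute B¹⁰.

[[1, -30, 165], [0, 1, -10], [0, 0, 1]]

B = I + N where N = [[0, -3, 3], [0, 0, -1], [0, 0, 0]] is strictly upper-triangular, so N³ = 0.
(I + N)¹⁰ = I + 10·N + 45·N² = [[1, -30, 165], [0, 1, -10], [0, 0, 1]].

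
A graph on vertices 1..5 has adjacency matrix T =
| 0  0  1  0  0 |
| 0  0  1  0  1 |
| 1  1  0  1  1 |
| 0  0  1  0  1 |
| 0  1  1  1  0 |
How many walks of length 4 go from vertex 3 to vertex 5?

The number of length-4 walks from vertex 3 to vertex 5 is entry (3,5) of T^4, where T is the adjacency matrix.
T^2 = [[1, 1, 0, 1, 1], [1, 2, 1, 2, 1], [0, 1, 4, 1, 2], [1, 2, 1, 2, 1], [1, 1, 2, 1, 3]]
T^3 = [[0, 1, 4, 1, 2], [1, 2, 6, 2, 5], [4, 6, 4, 6, 6], [1, 2, 6, 2, 5], [2, 5, 6, 5, 4]]
T^4 = [[4, 6, 4, 6, 6], [6, 11, 10, 11, 10], [4, 10, 22, 10, 16], [6, 11, 10, 11, 10], [6, 10, 16, 10, 16]]

16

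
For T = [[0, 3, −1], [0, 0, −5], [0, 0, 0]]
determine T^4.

[[0, 0, 0], [0, 0, 0], [0, 0, 0]]

T is strictly triangular, hence nilpotent: T^3 = 0, so T^4 = 0.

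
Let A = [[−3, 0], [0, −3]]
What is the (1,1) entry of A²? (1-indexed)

9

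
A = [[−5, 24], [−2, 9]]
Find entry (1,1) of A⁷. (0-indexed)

8745

tr A = 4 and det A = 3, so the characteristic polynomial is λ² − (4)λ + (3) with roots 3 and 1.
Eigenvectors give P = [[3, −4], [1, −1]] with P⁻¹ = [[−1, 4], [−1, 3]], and A = P·diag(3, 1)·P⁻¹.
Then A⁷ = P·diag(2187, 1)·P⁻¹ = [[6561, −4], [2187, −1]] · [[−1, 4], [−1, 3]] = [[−6557, 26232], [−2186, 8745]].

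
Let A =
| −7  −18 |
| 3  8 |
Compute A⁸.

[[−509, −1530], [255, 766]]

tr A = 1 and det A = −2, so the characteristic polynomial is λ² − (1)λ + (−2) with roots 2 and −1.
Eigenvectors give P = [[−2, −3], [1, 1]] with P⁻¹ = [[1, 3], [−1, −2]], and A = P·diag(2, −1)·P⁻¹.
Then A⁸ = P·diag(256, 1)·P⁻¹ = [[−512, −3], [256, 1]] · [[1, 3], [−1, −2]] = [[−509, −1530], [255, 766]].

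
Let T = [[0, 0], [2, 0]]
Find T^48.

T is strictly triangular, hence nilpotent: T^2 = 0, so T^48 = 0.

[[0, 0], [0, 0]]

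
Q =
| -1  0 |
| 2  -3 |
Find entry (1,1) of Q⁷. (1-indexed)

-1

tr Q = -4 and det Q = 3, so the characteristic polynomial is λ² − (-4)λ + (3) with roots -3 and -1.
Eigenvectors give P = [[0, 1], [-1, 1]] with P⁻¹ = [[1, -1], [1, 0]], and Q = P·diag(-3, -1)·P⁻¹.
Then Q⁷ = P·diag(-2187, -1)·P⁻¹ = [[0, -1], [2187, -1]] · [[1, -1], [1, 0]] = [[-1, 0], [2186, -2187]].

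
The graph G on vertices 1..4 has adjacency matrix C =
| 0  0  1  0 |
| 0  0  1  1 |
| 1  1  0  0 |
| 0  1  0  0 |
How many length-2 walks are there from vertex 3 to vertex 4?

1

The number of length-2 walks from vertex 3 to vertex 4 is entry (3,4) of C^2, where C is the adjacency matrix.
C^2 = [[1, 1, 0, 0], [1, 2, 0, 0], [0, 0, 2, 1], [0, 0, 1, 1]]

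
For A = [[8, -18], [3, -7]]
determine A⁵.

tr A = 1 and det A = -2, so the characteristic polynomial is λ² − (1)λ + (-2) with roots 2 and -1.
Eigenvectors give P = [[3, 2], [1, 1]] with P⁻¹ = [[1, -2], [-1, 3]], and A = P·diag(2, -1)·P⁻¹.
Then A⁵ = P·diag(32, -1)·P⁻¹ = [[96, -2], [32, -1]] · [[1, -2], [-1, 3]] = [[98, -198], [33, -67]].

[[98, -198], [33, -67]]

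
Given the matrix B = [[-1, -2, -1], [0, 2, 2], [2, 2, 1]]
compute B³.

B² = [[-1, -4, -4], [4, 8, 6], [0, 2, 3]]
B³ = [[-7, -14, -11], [8, 20, 18], [6, 10, 7]]

[[-7, -14, -11], [8, 20, 18], [6, 10, 7]]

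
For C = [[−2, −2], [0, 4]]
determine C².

[[4, −4], [0, 16]]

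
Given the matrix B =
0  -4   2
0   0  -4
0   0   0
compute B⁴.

[[0, 0, 0], [0, 0, 0], [0, 0, 0]]

B is strictly triangular, hence nilpotent: B³ = 0, so B⁴ = 0.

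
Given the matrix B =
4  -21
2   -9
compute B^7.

tr B = -5 and det B = 6, so the characteristic polynomial is λ² − (-5)λ + (6) with roots -2 and -3.
Eigenvectors give P = [[7, 3], [2, 1]] with P⁻¹ = [[1, -3], [-2, 7]], and B = P·diag(-2, -3)·P⁻¹.
Then B^7 = P·diag(-128, -2187)·P⁻¹ = [[-896, -6561], [-256, -2187]] · [[1, -3], [-2, 7]] = [[12226, -43239], [4118, -14541]].

[[12226, -43239], [4118, -14541]]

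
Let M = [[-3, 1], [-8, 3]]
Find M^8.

[[1, 0], [0, 1]]

M² = I (check: tr M = 0 and det M = -1), so M^8 = I since 8 is even.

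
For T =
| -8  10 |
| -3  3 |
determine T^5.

tr T = -5 and det T = 6, so the characteristic polynomial is λ² − (-5)λ + (6) with roots -3 and -2.
Eigenvectors give P = [[2, -5], [1, -3]] with P⁻¹ = [[3, -5], [1, -2]], and T = P·diag(-3, -2)·P⁻¹.
Then T^5 = P·diag(-243, -32)·P⁻¹ = [[-486, 160], [-243, 96]] · [[3, -5], [1, -2]] = [[-1298, 2110], [-633, 1023]].

[[-1298, 2110], [-633, 1023]]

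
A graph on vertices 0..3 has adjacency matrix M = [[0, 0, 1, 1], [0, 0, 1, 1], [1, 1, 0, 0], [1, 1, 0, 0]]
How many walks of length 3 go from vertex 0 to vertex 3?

The number of length-3 walks from vertex 0 to vertex 3 is entry (0,3) of M³, where M is the adjacency matrix.
M² = [[2, 2, 0, 0], [2, 2, 0, 0], [0, 0, 2, 2], [0, 0, 2, 2]]
M³ = [[0, 0, 4, 4], [0, 0, 4, 4], [4, 4, 0, 0], [4, 4, 0, 0]]

4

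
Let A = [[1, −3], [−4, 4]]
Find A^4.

A^2 = [[13, −15], [−20, 28]]
A^3 = [[73, −99], [−132, 172]]
A^4 = [[469, −615], [−820, 1084]]

[[469, −615], [−820, 1084]]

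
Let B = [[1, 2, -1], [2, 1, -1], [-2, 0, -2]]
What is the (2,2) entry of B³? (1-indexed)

17

B² = [[7, 4, -1], [6, 5, -1], [2, -4, 6]]
B³ = [[17, 18, -9], [18, 17, -9], [-18, 0, -10]]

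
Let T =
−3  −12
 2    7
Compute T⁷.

[[−4371, −13116], [2186, 6559]]

tr T = 4 and det T = 3, so the characteristic polynomial is λ² − (4)λ + (3) with roots 1 and 3.
Eigenvectors give P = [[3, −2], [−1, 1]] with P⁻¹ = [[1, 2], [1, 3]], and T = P·diag(1, 3)·P⁻¹.
Then T⁷ = P·diag(1, 2187)·P⁻¹ = [[3, −4374], [−1, 2187]] · [[1, 2], [1, 3]] = [[−4371, −13116], [2186, 6559]].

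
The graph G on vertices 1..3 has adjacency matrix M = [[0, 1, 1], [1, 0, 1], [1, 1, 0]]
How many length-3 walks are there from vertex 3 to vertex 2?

3

The number of length-3 walks from vertex 3 to vertex 2 is entry (3,2) of M³, where M is the adjacency matrix.
M² = [[2, 1, 1], [1, 2, 1], [1, 1, 2]]
M³ = [[2, 3, 3], [3, 2, 3], [3, 3, 2]]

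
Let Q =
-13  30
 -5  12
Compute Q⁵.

tr Q = -1 and det Q = -6, so the characteristic polynomial is λ² − (-1)λ + (-6) with roots -3 and 2.
Eigenvectors give P = [[3, 2], [1, 1]] with P⁻¹ = [[1, -2], [-1, 3]], and Q = P·diag(-3, 2)·P⁻¹.
Then Q⁵ = P·diag(-243, 32)·P⁻¹ = [[-729, 64], [-243, 32]] · [[1, -2], [-1, 3]] = [[-793, 1650], [-275, 582]].

[[-793, 1650], [-275, 582]]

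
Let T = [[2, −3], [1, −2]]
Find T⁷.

T² = I (check: tr T = 0 and det T = −1), so T⁷ = T since 7 is odd.

[[2, −3], [1, −2]]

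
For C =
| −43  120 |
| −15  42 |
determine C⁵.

tr C = −1 and det C = −6, so the characteristic polynomial is λ² − (−1)λ + (−6) with roots 2 and −3.
Eigenvectors give P = [[8, −3], [3, −1]] with P⁻¹ = [[−1, 3], [−3, 8]], and C = P·diag(2, −3)·P⁻¹.
Then C⁵ = P·diag(32, −243)·P⁻¹ = [[256, 729], [96, 243]] · [[−1, 3], [−3, 8]] = [[−2443, 6600], [−825, 2232]].

[[−2443, 6600], [−825, 2232]]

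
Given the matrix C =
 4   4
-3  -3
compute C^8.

C² = C (a projection; rank 1, trace 1), so C^8 = C.

[[4, 4], [-3, -3]]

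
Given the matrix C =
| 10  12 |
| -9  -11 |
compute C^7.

tr C = -1 and det C = -2, so the characteristic polynomial is λ² − (-1)λ + (-2) with roots -2 and 1.
Eigenvectors give P = [[1, -4], [-1, 3]] with P⁻¹ = [[-3, -4], [-1, -1]], and C = P·diag(-2, 1)·P⁻¹.
Then C^7 = P·diag(-128, 1)·P⁻¹ = [[-128, -4], [128, 3]] · [[-3, -4], [-1, -1]] = [[388, 516], [-387, -515]].

[[388, 516], [-387, -515]]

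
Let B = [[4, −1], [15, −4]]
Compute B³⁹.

B² = I (check: tr B = 0 and det B = −1), so B³⁹ = B since 39 is odd.

[[4, −1], [15, −4]]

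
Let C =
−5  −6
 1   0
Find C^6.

tr C = −5 and det C = 6, so the characteristic polynomial is λ² − (−5)λ + (6) with roots −2 and −3.
Eigenvectors give P = [[−2, 3], [1, −1]] with P⁻¹ = [[1, 3], [1, 2]], and C = P·diag(−2, −3)·P⁻¹.
Then C^6 = P·diag(64, 729)·P⁻¹ = [[−128, 2187], [64, −729]] · [[1, 3], [1, 2]] = [[2059, 3990], [−665, −1266]].

[[2059, 3990], [−665, −1266]]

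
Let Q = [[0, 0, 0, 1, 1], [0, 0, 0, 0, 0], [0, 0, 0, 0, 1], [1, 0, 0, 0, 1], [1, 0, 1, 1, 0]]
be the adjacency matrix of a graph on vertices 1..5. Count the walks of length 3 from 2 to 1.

The number of length-3 walks from vertex 2 to vertex 1 is entry (2,1) of Q^3, where Q is the adjacency matrix.
Q^2 = [[2, 0, 1, 1, 1], [0, 0, 0, 0, 0], [1, 0, 1, 1, 0], [1, 0, 1, 2, 1], [1, 0, 0, 1, 3]]
Q^3 = [[2, 0, 1, 3, 4], [0, 0, 0, 0, 0], [1, 0, 0, 1, 3], [3, 0, 1, 2, 4], [4, 0, 3, 4, 2]]

0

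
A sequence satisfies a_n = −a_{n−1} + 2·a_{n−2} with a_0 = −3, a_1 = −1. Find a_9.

With companion matrix C = [[−1, 2], [1, 0]], [a_n, a_{n−1}]ᵀ = C·[a_{n−1}, a_{n−2}]ᵀ, so [a_9, a_8]ᵀ = C^8·[a_1, a_0]ᵀ.
C^8 = [[171, −170], [−85, 86]], giving [a_9, a_8]ᵀ = [[339], [−173]].

339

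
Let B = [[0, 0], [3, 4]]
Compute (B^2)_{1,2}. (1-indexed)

0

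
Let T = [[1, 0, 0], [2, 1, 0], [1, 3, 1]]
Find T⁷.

[[1, 0, 0], [14, 1, 0], [133, 21, 1]]

T = I + N where N = [[0, 0, 0], [2, 0, 0], [1, 3, 0]] is strictly lower-triangular, so N³ = 0.
(I + N)⁷ = I + 7·N + 21·N² = [[1, 0, 0], [14, 1, 0], [133, 21, 1]].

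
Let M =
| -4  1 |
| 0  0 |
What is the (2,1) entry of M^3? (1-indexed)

0

M^2 = [[16, -4], [0, 0]]
M^3 = [[-64, 16], [0, 0]]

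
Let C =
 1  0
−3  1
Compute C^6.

C = I + N where N = [[0, 0], [−3, 0]] is strictly lower-triangular, so N^2 = 0.
(I + N)^6 = I + 6·N = [[1, 0], [−18, 1]].

[[1, 0], [−18, 1]]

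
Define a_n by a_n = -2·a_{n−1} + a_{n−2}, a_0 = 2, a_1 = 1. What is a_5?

5

With companion matrix Q = [[-2, 1], [1, 0]], [a_n, a_{n−1}]ᵀ = Q·[a_{n−1}, a_{n−2}]ᵀ, so [a_5, a_4]ᵀ = Q⁴·[a_1, a_0]ᵀ.
Q⁴ = [[29, -12], [-12, 5]], giving [a_5, a_4]ᵀ = [[5], [-2]].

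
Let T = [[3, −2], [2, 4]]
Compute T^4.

T^2 = [[5, −14], [14, 12]]
T^3 = [[−13, −66], [66, 20]]
T^4 = [[−171, −238], [238, −52]]

[[−171, −238], [238, −52]]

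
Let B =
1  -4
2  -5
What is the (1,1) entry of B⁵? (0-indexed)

-485

tr B = -4 and det B = 3, so the characteristic polynomial is λ² − (-4)λ + (3) with roots -1 and -3.
Eigenvectors give P = [[2, 1], [1, 1]] with P⁻¹ = [[1, -1], [-1, 2]], and B = P·diag(-1, -3)·P⁻¹.
Then B⁵ = P·diag(-1, -243)·P⁻¹ = [[-2, -243], [-1, -243]] · [[1, -1], [-1, 2]] = [[241, -484], [242, -485]].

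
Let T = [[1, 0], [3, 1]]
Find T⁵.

T = I + N where N = [[0, 0], [3, 0]] is strictly lower-triangular, so N² = 0.
(I + N)⁵ = I + 5·N = [[1, 0], [15, 1]].

[[1, 0], [15, 1]]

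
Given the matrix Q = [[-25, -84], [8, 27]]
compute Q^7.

[[-13129, -45948], [4376, 15315]]

tr Q = 2 and det Q = -3, so the characteristic polynomial is λ² − (2)λ + (-3) with roots -1 and 3.
Eigenvectors give P = [[7, -3], [-2, 1]] with P⁻¹ = [[1, 3], [2, 7]], and Q = P·diag(-1, 3)·P⁻¹.
Then Q^7 = P·diag(-1, 2187)·P⁻¹ = [[-7, -6561], [2, 2187]] · [[1, 3], [2, 7]] = [[-13129, -45948], [4376, 15315]].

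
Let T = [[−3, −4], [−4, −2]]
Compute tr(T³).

T² = [[25, 20], [20, 20]]
T³ = [[−155, −140], [−140, −120]]

−275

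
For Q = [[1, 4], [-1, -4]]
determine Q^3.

Q^2 = [[-3, -12], [3, 12]]
Q^3 = [[9, 36], [-9, -36]]

[[9, 36], [-9, -36]]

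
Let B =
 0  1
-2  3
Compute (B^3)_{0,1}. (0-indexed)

tr B = 3 and det B = 2, so the characteristic polynomial is λ² − (3)λ + (2) with roots 1 and 2.
Eigenvectors give P = [[-1, 1], [-1, 2]] with P⁻¹ = [[-2, 1], [-1, 1]], and B = P·diag(1, 2)·P⁻¹.
Then B^3 = P·diag(1, 8)·P⁻¹ = [[-1, 8], [-1, 16]] · [[-2, 1], [-1, 1]] = [[-6, 7], [-14, 15]].

7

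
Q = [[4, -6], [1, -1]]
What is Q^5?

tr Q = 3 and det Q = 2, so the characteristic polynomial is λ² − (3)λ + (2) with roots 1 and 2.
Eigenvectors give P = [[-2, 3], [-1, 1]] with P⁻¹ = [[1, -3], [1, -2]], and Q = P·diag(1, 2)·P⁻¹.
Then Q^5 = P·diag(1, 32)·P⁻¹ = [[-2, 96], [-1, 32]] · [[1, -3], [1, -2]] = [[94, -186], [31, -61]].

[[94, -186], [31, -61]]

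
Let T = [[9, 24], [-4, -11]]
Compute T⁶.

[[-1455, -4368], [728, 2185]]

tr T = -2 and det T = -3, so the characteristic polynomial is λ² − (-2)λ + (-3) with roots -3 and 1.
Eigenvectors give P = [[-2, 3], [1, -1]] with P⁻¹ = [[1, 3], [1, 2]], and T = P·diag(-3, 1)·P⁻¹.
Then T⁶ = P·diag(729, 1)·P⁻¹ = [[-1458, 3], [729, -1]] · [[1, 3], [1, 2]] = [[-1455, -4368], [728, 2185]].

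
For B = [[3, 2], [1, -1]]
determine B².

[[11, 4], [2, 3]]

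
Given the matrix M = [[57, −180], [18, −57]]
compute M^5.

[[4617, −14580], [1458, −4617]]

tr M = 0 and det M = −9, so the characteristic polynomial is λ² − (0)λ + (−9) with roots −3 and 3.
Eigenvectors give P = [[−3, 10], [−1, 3]] with P⁻¹ = [[3, −10], [1, −3]], and M = P·diag(−3, 3)·P⁻¹.
Then M^5 = P·diag(−243, 243)·P⁻¹ = [[729, 2430], [243, 729]] · [[3, −10], [1, −3]] = [[4617, −14580], [1458, −4617]].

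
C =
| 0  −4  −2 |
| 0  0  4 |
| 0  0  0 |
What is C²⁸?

[[0, 0, 0], [0, 0, 0], [0, 0, 0]]

C is strictly triangular, hence nilpotent: C³ = 0, so C²⁸ = 0.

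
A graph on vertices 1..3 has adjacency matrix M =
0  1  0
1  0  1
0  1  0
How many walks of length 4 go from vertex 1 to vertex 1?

2

The number of length-4 walks from vertex 1 to vertex 1 is entry (1,1) of M⁴, where M is the adjacency matrix.
M² = [[1, 0, 1], [0, 2, 0], [1, 0, 1]]
M³ = [[0, 2, 0], [2, 0, 2], [0, 2, 0]]
M⁴ = [[2, 0, 2], [0, 4, 0], [2, 0, 2]]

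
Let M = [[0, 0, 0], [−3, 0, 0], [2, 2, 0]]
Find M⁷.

M is strictly triangular, hence nilpotent: M³ = 0, so M⁷ = 0.

[[0, 0, 0], [0, 0, 0], [0, 0, 0]]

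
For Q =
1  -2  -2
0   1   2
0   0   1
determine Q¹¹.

[[1, -22, -242], [0, 1, 22], [0, 0, 1]]

Q = I + N where N = [[0, -2, -2], [0, 0, 2], [0, 0, 0]] is strictly upper-triangular, so N³ = 0.
(I + N)¹¹ = I + 11·N + 55·N² = [[1, -22, -242], [0, 1, 22], [0, 0, 1]].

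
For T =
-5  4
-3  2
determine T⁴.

[[61, -60], [45, -44]]

tr T = -3 and det T = 2, so the characteristic polynomial is λ² − (-3)λ + (2) with roots -2 and -1.
Eigenvectors give P = [[4, -1], [3, -1]] with P⁻¹ = [[1, -1], [3, -4]], and T = P·diag(-2, -1)·P⁻¹.
Then T⁴ = P·diag(16, 1)·P⁻¹ = [[64, -1], [48, -1]] · [[1, -1], [3, -4]] = [[61, -60], [45, -44]].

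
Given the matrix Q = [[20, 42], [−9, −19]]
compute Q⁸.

tr Q = 1 and det Q = −2, so the characteristic polynomial is λ² − (1)λ + (−2) with roots 2 and −1.
Eigenvectors give P = [[7, −2], [−3, 1]] with P⁻¹ = [[1, 2], [3, 7]], and Q = P·diag(2, −1)·P⁻¹.
Then Q⁸ = P·diag(256, 1)·P⁻¹ = [[1792, −2], [−768, 1]] · [[1, 2], [3, 7]] = [[1786, 3570], [−765, −1529]].

[[1786, 3570], [−765, −1529]]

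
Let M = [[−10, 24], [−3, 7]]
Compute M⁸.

tr M = −3 and det M = 2, so the characteristic polynomial is λ² − (−3)λ + (2) with roots −2 and −1.
Eigenvectors give P = [[3, −8], [1, −3]] with P⁻¹ = [[3, −8], [1, −3]], and M = P·diag(−2, −1)·P⁻¹.
Then M⁸ = P·diag(256, 1)·P⁻¹ = [[768, −8], [256, −3]] · [[3, −8], [1, −3]] = [[2296, −6120], [765, −2039]].

[[2296, −6120], [765, −2039]]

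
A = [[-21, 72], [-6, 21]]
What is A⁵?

[[-1701, 5832], [-486, 1701]]

tr A = 0 and det A = -9, so the characteristic polynomial is λ² − (0)λ + (-9) with roots 3 and -3.
Eigenvectors give P = [[3, 4], [1, 1]] with P⁻¹ = [[-1, 4], [1, -3]], and A = P·diag(3, -3)·P⁻¹.
Then A⁵ = P·diag(243, -243)·P⁻¹ = [[729, -972], [243, -243]] · [[-1, 4], [1, -3]] = [[-1701, 5832], [-486, 1701]].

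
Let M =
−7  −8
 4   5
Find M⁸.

[[13121, 13120], [−6560, −6559]]

tr M = −2 and det M = −3, so the characteristic polynomial is λ² − (−2)λ + (−3) with roots −3 and 1.
Eigenvectors give P = [[2, −1], [−1, 1]] with P⁻¹ = [[1, 1], [1, 2]], and M = P·diag(−3, 1)·P⁻¹.
Then M⁸ = P·diag(6561, 1)·P⁻¹ = [[13122, −1], [−6561, 1]] · [[1, 1], [1, 2]] = [[13121, 13120], [−6560, −6559]].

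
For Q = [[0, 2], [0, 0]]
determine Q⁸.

[[0, 0], [0, 0]]

Q is strictly triangular, hence nilpotent: Q² = 0, so Q⁸ = 0.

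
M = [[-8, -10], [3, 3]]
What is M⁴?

[[406, 650], [-195, -309]]

tr M = -5 and det M = 6, so the characteristic polynomial is λ² − (-5)λ + (6) with roots -2 and -3.
Eigenvectors give P = [[-5, -2], [3, 1]] with P⁻¹ = [[1, 2], [-3, -5]], and M = P·diag(-2, -3)·P⁻¹.
Then M⁴ = P·diag(16, 81)·P⁻¹ = [[-80, -162], [48, 81]] · [[1, 2], [-3, -5]] = [[406, 650], [-195, -309]].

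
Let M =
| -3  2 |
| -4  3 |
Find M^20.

M² = I (check: tr M = 0 and det M = -1), so M^20 = I since 20 is even.

[[1, 0], [0, 1]]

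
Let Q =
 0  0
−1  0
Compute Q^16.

Q is strictly triangular, hence nilpotent: Q^2 = 0, so Q^16 = 0.

[[0, 0], [0, 0]]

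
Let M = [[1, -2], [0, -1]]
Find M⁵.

M² = I (check: tr M = 0 and det M = -1), so M⁵ = M since 5 is odd.

[[1, -2], [0, -1]]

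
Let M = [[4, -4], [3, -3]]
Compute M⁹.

M² = M (a projection; rank 1, trace 1), so M⁹ = M.

[[4, -4], [3, -3]]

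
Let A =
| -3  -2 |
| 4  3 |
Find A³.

A² = I (check: tr A = 0 and det A = -1), so A³ = A since 3 is odd.

[[-3, -2], [4, 3]]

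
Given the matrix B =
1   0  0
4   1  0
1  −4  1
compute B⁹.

[[1, 0, 0], [36, 1, 0], [−567, −36, 1]]

B = I + N where N = [[0, 0, 0], [4, 0, 0], [1, −4, 0]] is strictly lower-triangular, so N³ = 0.
(I + N)⁹ = I + 9·N + 36·N² = [[1, 0, 0], [36, 1, 0], [−567, −36, 1]].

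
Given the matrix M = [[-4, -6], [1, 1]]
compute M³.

tr M = -3 and det M = 2, so the characteristic polynomial is λ² − (-3)λ + (2) with roots -2 and -1.
Eigenvectors give P = [[3, 2], [-1, -1]] with P⁻¹ = [[1, 2], [-1, -3]], and M = P·diag(-2, -1)·P⁻¹.
Then M³ = P·diag(-8, -1)·P⁻¹ = [[-24, -2], [8, 1]] · [[1, 2], [-1, -3]] = [[-22, -42], [7, 13]].

[[-22, -42], [7, 13]]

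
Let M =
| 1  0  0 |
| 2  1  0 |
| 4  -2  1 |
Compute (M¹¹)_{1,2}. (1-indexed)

M = I + N where N = [[0, 0, 0], [2, 0, 0], [4, -2, 0]] is strictly lower-triangular, so N³ = 0.
(I + N)¹¹ = I + 11·N + 55·N² = [[1, 0, 0], [22, 1, 0], [-176, -22, 1]].

0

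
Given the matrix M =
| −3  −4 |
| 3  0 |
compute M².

[[−3, 12], [−9, −12]]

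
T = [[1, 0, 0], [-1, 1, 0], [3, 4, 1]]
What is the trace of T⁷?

T = I + N where N = [[0, 0, 0], [-1, 0, 0], [3, 4, 0]] is strictly lower-triangular, so N³ = 0.
(I + N)⁷ = I + 7·N + 21·N² = [[1, 0, 0], [-7, 1, 0], [-63, 28, 1]].

3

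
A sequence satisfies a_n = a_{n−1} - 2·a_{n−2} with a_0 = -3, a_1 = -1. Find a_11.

-89

With companion matrix B = [[1, -2], [1, 0]], [a_n, a_{n−1}]ᵀ = B·[a_{n−1}, a_{n−2}]ᵀ, so [a_11, a_10]ᵀ = B^10·[a_1, a_0]ᵀ.
B^10 = [[23, 22], [-11, 34]], giving [a_11, a_10]ᵀ = [[-89], [-91]].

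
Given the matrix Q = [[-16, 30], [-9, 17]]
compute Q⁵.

[[-166, 330], [-99, 197]]

tr Q = 1 and det Q = -2, so the characteristic polynomial is λ² − (1)λ + (-2) with roots 2 and -1.
Eigenvectors give P = [[-5, 2], [-3, 1]] with P⁻¹ = [[1, -2], [3, -5]], and Q = P·diag(2, -1)·P⁻¹.
Then Q⁵ = P·diag(32, -1)·P⁻¹ = [[-160, -2], [-96, -1]] · [[1, -2], [3, -5]] = [[-166, 330], [-99, 197]].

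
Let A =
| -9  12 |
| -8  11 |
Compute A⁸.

[[-13119, 19680], [-13120, 19681]]

tr A = 2 and det A = -3, so the characteristic polynomial is λ² − (2)λ + (-3) with roots -1 and 3.
Eigenvectors give P = [[3, 1], [2, 1]] with P⁻¹ = [[1, -1], [-2, 3]], and A = P·diag(-1, 3)·P⁻¹.
Then A⁸ = P·diag(1, 6561)·P⁻¹ = [[3, 6561], [2, 6561]] · [[1, -1], [-2, 3]] = [[-13119, 19680], [-13120, 19681]].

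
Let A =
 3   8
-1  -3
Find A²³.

A² = I (check: tr A = 0 and det A = -1), so A²³ = A since 23 is odd.

[[3, 8], [-1, -3]]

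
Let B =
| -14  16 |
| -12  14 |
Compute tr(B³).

0

tr B = 0 and det B = -4, so the characteristic polynomial is λ² − (0)λ + (-4) with roots 2 and -2.
Eigenvectors give P = [[1, 4], [1, 3]] with P⁻¹ = [[-3, 4], [1, -1]], and B = P·diag(2, -2)·P⁻¹.
Then B³ = P·diag(8, -8)·P⁻¹ = [[8, -32], [8, -24]] · [[-3, 4], [1, -1]] = [[-56, 64], [-48, 56]].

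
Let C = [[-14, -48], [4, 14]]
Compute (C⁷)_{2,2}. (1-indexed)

896

tr C = 0 and det C = -4, so the characteristic polynomial is λ² − (0)λ + (-4) with roots 2 and -2.
Eigenvectors give P = [[3, 4], [-1, -1]] with P⁻¹ = [[-1, -4], [1, 3]], and C = P·diag(2, -2)·P⁻¹.
Then C⁷ = P·diag(128, -128)·P⁻¹ = [[384, -512], [-128, 128]] · [[-1, -4], [1, 3]] = [[-896, -3072], [256, 896]].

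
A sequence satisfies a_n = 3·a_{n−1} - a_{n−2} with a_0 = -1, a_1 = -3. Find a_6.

With companion matrix T = [[3, -1], [1, 0]], [a_n, a_{n−1}]ᵀ = T·[a_{n−1}, a_{n−2}]ᵀ, so [a_6, a_5]ᵀ = T^5·[a_1, a_0]ᵀ.
T^5 = [[144, -55], [55, -21]], giving [a_6, a_5]ᵀ = [[-377], [-144]].

-377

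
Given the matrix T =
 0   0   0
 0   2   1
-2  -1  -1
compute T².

[[0, 0, 0], [-2, 3, 1], [2, -1, 0]]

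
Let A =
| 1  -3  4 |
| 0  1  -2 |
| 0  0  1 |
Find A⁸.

[[1, -24, 200], [0, 1, -16], [0, 0, 1]]

A = I + N where N = [[0, -3, 4], [0, 0, -2], [0, 0, 0]] is strictly upper-triangular, so N³ = 0.
(I + N)⁸ = I + 8·N + 28·N² = [[1, -24, 200], [0, 1, -16], [0, 0, 1]].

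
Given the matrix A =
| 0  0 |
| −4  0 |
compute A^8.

A is strictly triangular, hence nilpotent: A^2 = 0, so A^8 = 0.

[[0, 0], [0, 0]]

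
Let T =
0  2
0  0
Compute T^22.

[[0, 0], [0, 0]]

T is strictly triangular, hence nilpotent: T^2 = 0, so T^22 = 0.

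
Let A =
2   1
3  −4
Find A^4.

A^2 = [[7, −2], [−6, 19]]
A^3 = [[8, 15], [45, −82]]
A^4 = [[61, −52], [−156, 373]]

[[61, −52], [−156, 373]]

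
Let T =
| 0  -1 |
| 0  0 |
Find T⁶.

T is strictly triangular, hence nilpotent: T² = 0, so T⁶ = 0.

[[0, 0], [0, 0]]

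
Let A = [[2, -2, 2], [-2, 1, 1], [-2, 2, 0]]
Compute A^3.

A^2 = [[4, -2, 2], [-8, 7, -3], [-8, 6, -2]]
A^3 = [[8, -6, 6], [-24, 17, -9], [-24, 18, -10]]

[[8, -6, 6], [-24, 17, -9], [-24, 18, -10]]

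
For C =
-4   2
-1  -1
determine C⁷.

[[-4246, 4118], [-2059, 1931]]

tr C = -5 and det C = 6, so the characteristic polynomial is λ² − (-5)λ + (6) with roots -3 and -2.
Eigenvectors give P = [[2, 1], [1, 1]] with P⁻¹ = [[1, -1], [-1, 2]], and C = P·diag(-3, -2)·P⁻¹.
Then C⁷ = P·diag(-2187, -128)·P⁻¹ = [[-4374, -128], [-2187, -128]] · [[1, -1], [-1, 2]] = [[-4246, 4118], [-2059, 1931]].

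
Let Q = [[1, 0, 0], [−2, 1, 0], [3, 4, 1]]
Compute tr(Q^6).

Q = I + N where N = [[0, 0, 0], [−2, 0, 0], [3, 4, 0]] is strictly lower-triangular, so N^3 = 0.
(I + N)^6 = I + 6·N + 15·N^2 = [[1, 0, 0], [−12, 1, 0], [−102, 24, 1]].

3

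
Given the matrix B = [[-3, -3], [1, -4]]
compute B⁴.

B² = [[6, 21], [-7, 13]]
B³ = [[3, -102], [34, -31]]
B⁴ = [[-111, 399], [-133, 22]]

[[-111, 399], [-133, 22]]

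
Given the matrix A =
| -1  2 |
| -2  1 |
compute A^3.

A^2 = [[-3, 0], [0, -3]]
A^3 = [[3, -6], [6, -3]]

[[3, -6], [6, -3]]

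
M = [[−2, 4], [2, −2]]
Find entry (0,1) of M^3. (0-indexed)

M^2 = [[12, −16], [−8, 12]]
M^3 = [[−56, 80], [40, −56]]

80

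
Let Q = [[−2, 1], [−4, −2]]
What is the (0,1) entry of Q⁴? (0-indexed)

0

Q² = [[0, −4], [16, 0]]
Q³ = [[16, 8], [−32, 16]]
Q⁴ = [[−64, 0], [0, −64]]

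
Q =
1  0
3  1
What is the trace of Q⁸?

2

Q = I + N where N = [[0, 0], [3, 0]] is strictly lower-triangular, so N² = 0.
(I + N)⁸ = I + 8·N = [[1, 0], [24, 1]].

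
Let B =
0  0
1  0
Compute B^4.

B is strictly triangular, hence nilpotent: B^2 = 0, so B^4 = 0.

[[0, 0], [0, 0]]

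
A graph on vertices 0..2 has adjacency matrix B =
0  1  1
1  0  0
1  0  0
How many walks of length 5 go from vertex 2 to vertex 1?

The number of length-5 walks from vertex 2 to vertex 1 is entry (2,1) of B⁵, where B is the adjacency matrix.
B² = [[2, 0, 0], [0, 1, 1], [0, 1, 1]]
B³ = [[0, 2, 2], [2, 0, 0], [2, 0, 0]]
B⁴ = [[4, 0, 0], [0, 2, 2], [0, 2, 2]]
B⁵ = [[0, 4, 4], [4, 0, 0], [4, 0, 0]]

0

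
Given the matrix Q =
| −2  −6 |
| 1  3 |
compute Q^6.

[[−2, −6], [1, 3]]

Q² = Q (a projection; rank 1, trace 1), so Q^6 = Q.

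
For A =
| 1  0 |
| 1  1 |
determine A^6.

[[1, 0], [6, 1]]

A = I + N where N = [[0, 0], [1, 0]] is strictly lower-triangular, so N^2 = 0.
(I + N)^6 = I + 6·N = [[1, 0], [6, 1]].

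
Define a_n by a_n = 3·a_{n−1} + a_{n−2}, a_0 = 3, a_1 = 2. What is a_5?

317

With companion matrix Q = [[3, 1], [1, 0]], [a_n, a_{n−1}]ᵀ = Q·[a_{n−1}, a_{n−2}]ᵀ, so [a_5, a_4]ᵀ = Q⁴·[a_1, a_0]ᵀ.
Q⁴ = [[109, 33], [33, 10]], giving [a_5, a_4]ᵀ = [[317], [96]].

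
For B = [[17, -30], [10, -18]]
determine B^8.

[[-18659, 37830], [-12610, 25476]]

tr B = -1 and det B = -6, so the characteristic polynomial is λ² − (-1)λ + (-6) with roots 2 and -3.
Eigenvectors give P = [[2, -3], [1, -2]] with P⁻¹ = [[2, -3], [1, -2]], and B = P·diag(2, -3)·P⁻¹.
Then B^8 = P·diag(256, 6561)·P⁻¹ = [[512, -19683], [256, -13122]] · [[2, -3], [1, -2]] = [[-18659, 37830], [-12610, 25476]].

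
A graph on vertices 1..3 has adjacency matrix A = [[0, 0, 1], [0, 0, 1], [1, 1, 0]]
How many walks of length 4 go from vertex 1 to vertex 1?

2

The number of length-4 walks from vertex 1 to vertex 1 is entry (1,1) of A⁴, where A is the adjacency matrix.
A² = [[1, 1, 0], [1, 1, 0], [0, 0, 2]]
A³ = [[0, 0, 2], [0, 0, 2], [2, 2, 0]]
A⁴ = [[2, 2, 0], [2, 2, 0], [0, 0, 4]]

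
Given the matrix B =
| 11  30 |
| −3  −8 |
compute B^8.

tr B = 3 and det B = 2, so the characteristic polynomial is λ² − (3)λ + (2) with roots 2 and 1.
Eigenvectors give P = [[10, −3], [−3, 1]] with P⁻¹ = [[1, 3], [3, 10]], and B = P·diag(2, 1)·P⁻¹.
Then B^8 = P·diag(256, 1)·P⁻¹ = [[2560, −3], [−768, 1]] · [[1, 3], [3, 10]] = [[2551, 7650], [−765, −2294]].

[[2551, 7650], [−765, −2294]]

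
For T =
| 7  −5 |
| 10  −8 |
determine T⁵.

[[307, −275], [550, −518]]

tr T = −1 and det T = −6, so the characteristic polynomial is λ² − (−1)λ + (−6) with roots 2 and −3.
Eigenvectors give P = [[1, −1], [1, −2]] with P⁻¹ = [[2, −1], [1, −1]], and T = P·diag(2, −3)·P⁻¹.
Then T⁵ = P·diag(32, −243)·P⁻¹ = [[32, 243], [32, 486]] · [[2, −1], [1, −1]] = [[307, −275], [550, −518]].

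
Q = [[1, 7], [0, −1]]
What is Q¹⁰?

[[1, 0], [0, 1]]

Q² = I (check: tr Q = 0 and det Q = −1), so Q¹⁰ = I since 10 is even.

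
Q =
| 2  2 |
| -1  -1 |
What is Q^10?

[[2, 2], [-1, -1]]

Q² = Q (a projection; rank 1, trace 1), so Q^10 = Q.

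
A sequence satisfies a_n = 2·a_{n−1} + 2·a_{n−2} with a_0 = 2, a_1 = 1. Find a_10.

16480

With companion matrix T = [[2, 2], [1, 0]], [a_n, a_{n−1}]ᵀ = T·[a_{n−1}, a_{n−2}]ᵀ, so [a_10, a_9]ᵀ = T⁹·[a_1, a_0]ᵀ.
T⁹ = [[6688, 4896], [2448, 1792]], giving [a_10, a_9]ᵀ = [[16480], [6032]].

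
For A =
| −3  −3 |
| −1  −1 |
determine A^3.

[[−48, −48], [−16, −16]]

A^2 = [[12, 12], [4, 4]]
A^3 = [[−48, −48], [−16, −16]]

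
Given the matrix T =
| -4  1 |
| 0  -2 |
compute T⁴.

[[256, -120], [0, 16]]

T² = [[16, -6], [0, 4]]
T³ = [[-64, 28], [0, -8]]
T⁴ = [[256, -120], [0, 16]]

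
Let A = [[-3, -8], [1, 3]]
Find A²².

[[1, 0], [0, 1]]

A² = I (check: tr A = 0 and det A = -1), so A²² = I since 22 is even.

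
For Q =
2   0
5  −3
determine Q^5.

tr Q = −1 and det Q = −6, so the characteristic polynomial is λ² − (−1)λ + (−6) with roots −3 and 2.
Eigenvectors give P = [[0, 1], [−1, 1]] with P⁻¹ = [[1, −1], [1, 0]], and Q = P·diag(−3, 2)·P⁻¹.
Then Q^5 = P·diag(−243, 32)·P⁻¹ = [[0, 32], [243, 32]] · [[1, −1], [1, 0]] = [[32, 0], [275, −243]].

[[32, 0], [275, −243]]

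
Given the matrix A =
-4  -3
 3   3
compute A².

[[7, 3], [-3, 0]]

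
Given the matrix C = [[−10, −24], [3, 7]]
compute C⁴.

[[136, 360], [−45, −119]]

tr C = −3 and det C = 2, so the characteristic polynomial is λ² − (−3)λ + (2) with roots −2 and −1.
Eigenvectors give P = [[3, 8], [−1, −3]] with P⁻¹ = [[3, 8], [−1, −3]], and C = P·diag(−2, −1)·P⁻¹.
Then C⁴ = P·diag(16, 1)·P⁻¹ = [[48, 8], [−16, −3]] · [[3, 8], [−1, −3]] = [[136, 360], [−45, −119]].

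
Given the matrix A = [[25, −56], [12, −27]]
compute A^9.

[[118105, −275576], [59052, −137787]]

tr A = −2 and det A = −3, so the characteristic polynomial is λ² − (−2)λ + (−3) with roots −3 and 1.
Eigenvectors give P = [[−2, −7], [−1, −3]] with P⁻¹ = [[3, −7], [−1, 2]], and A = P·diag(−3, 1)·P⁻¹.
Then A^9 = P·diag(−19683, 1)·P⁻¹ = [[39366, −7], [19683, −3]] · [[3, −7], [−1, 2]] = [[118105, −275576], [59052, −137787]].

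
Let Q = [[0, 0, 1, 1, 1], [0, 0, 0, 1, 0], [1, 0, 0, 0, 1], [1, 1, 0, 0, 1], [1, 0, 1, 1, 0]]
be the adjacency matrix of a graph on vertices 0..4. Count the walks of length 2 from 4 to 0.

The number of length-2 walks from vertex 4 to vertex 0 is entry (4,0) of Q^2, where Q is the adjacency matrix.
Q^2 = [[3, 1, 1, 1, 2], [1, 1, 0, 0, 1], [1, 0, 2, 2, 1], [1, 0, 2, 3, 1], [2, 1, 1, 1, 3]]

2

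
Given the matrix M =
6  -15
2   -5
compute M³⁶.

[[6, -15], [2, -5]]

M² = M (a projection; rank 1, trace 1), so M³⁶ = M.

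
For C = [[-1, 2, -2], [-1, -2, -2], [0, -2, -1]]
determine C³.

[[3, 2, 6], [-9, -22, -26], [-8, -18, -21]]

C² = [[-1, -2, 0], [3, 6, 8], [2, 6, 5]]
C³ = [[3, 2, 6], [-9, -22, -26], [-8, -18, -21]]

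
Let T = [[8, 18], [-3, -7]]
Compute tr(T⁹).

tr T = 1 and det T = -2, so the characteristic polynomial is λ² − (1)λ + (-2) with roots 2 and -1.
Eigenvectors give P = [[-3, -2], [1, 1]] with P⁻¹ = [[-1, -2], [1, 3]], and T = P·diag(2, -1)·P⁻¹.
Then T⁹ = P·diag(512, -1)·P⁻¹ = [[-1536, 2], [512, -1]] · [[-1, -2], [1, 3]] = [[1538, 3078], [-513, -1027]].

511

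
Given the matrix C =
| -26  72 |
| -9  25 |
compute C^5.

tr C = -1 and det C = -2, so the characteristic polynomial is λ² − (-1)λ + (-2) with roots 1 and -2.
Eigenvectors give P = [[-8, -3], [-3, -1]] with P⁻¹ = [[1, -3], [-3, 8]], and C = P·diag(1, -2)·P⁻¹.
Then C^5 = P·diag(1, -32)·P⁻¹ = [[-8, 96], [-3, 32]] · [[1, -3], [-3, 8]] = [[-296, 792], [-99, 265]].

[[-296, 792], [-99, 265]]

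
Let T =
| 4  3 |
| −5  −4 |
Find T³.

[[4, 3], [−5, −4]]

T² = I (check: tr T = 0 and det T = −1), so T³ = T since 3 is odd.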